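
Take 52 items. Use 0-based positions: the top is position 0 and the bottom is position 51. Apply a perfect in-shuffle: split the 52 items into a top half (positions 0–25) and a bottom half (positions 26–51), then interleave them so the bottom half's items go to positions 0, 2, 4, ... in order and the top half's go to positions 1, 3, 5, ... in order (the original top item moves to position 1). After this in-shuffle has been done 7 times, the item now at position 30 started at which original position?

Work backwards from position 30, undoing one in-shuffle at a time:
30 ← 41 ← 20 ← 36 ← 44 ← 48 ← 50 ← 51
So the item now at position 30 started at position 51.

51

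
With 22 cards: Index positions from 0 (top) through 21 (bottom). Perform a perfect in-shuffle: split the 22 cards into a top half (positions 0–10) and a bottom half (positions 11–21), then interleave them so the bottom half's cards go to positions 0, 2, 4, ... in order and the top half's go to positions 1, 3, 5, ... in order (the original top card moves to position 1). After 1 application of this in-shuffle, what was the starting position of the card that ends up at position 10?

16

Work backwards from position 10, undoing one in-shuffle at a time:
10 ← 16
So the card now at position 10 started at position 16.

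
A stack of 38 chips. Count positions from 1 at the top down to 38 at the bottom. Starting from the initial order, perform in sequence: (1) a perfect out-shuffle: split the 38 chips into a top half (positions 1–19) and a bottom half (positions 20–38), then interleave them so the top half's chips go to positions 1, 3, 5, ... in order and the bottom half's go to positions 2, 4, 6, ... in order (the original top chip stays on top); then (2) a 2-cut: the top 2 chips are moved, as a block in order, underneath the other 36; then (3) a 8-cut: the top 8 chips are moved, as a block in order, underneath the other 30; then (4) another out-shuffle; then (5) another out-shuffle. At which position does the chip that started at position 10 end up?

33

Track the chip from position 10 forward through each operation:
  after op 1 (out-shuffle): 10 → 19
  after op 2 (cut 2): 19 → 17
  after op 3 (cut 8): 17 → 9
  after op 4 (out-shuffle): 9 → 17
  after op 5 (out-shuffle): 17 → 33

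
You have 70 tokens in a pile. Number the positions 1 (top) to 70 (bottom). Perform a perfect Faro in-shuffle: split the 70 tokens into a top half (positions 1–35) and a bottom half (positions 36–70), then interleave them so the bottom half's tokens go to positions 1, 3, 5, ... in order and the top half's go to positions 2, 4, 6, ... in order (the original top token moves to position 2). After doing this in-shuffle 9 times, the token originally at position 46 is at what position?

51

Track the token's position through each in-shuffle:
46 → 21 → 42 → 13 → 26 → 52 → 33 → 66 → 61 → 51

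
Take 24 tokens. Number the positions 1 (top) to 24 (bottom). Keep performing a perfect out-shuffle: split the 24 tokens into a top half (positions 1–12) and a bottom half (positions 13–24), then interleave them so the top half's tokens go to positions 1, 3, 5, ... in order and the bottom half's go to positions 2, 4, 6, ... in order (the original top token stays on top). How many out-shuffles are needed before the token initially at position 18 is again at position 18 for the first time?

Follow position 18 under repeated out-shuffles:
18 → 12 → 23 → 22 → 20 → 16 → 8 → 15 → 6 → 11 → 21 → 18
It first returns after 11 out-shuffles.

11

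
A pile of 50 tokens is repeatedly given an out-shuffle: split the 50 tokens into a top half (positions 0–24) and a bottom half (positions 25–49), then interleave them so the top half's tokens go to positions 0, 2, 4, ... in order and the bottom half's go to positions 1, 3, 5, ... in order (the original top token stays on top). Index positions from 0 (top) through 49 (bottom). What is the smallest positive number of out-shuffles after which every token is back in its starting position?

The out-shuffle permutes the 50 positions with cycle lengths [1, 1, 3, 3, 21, 21].
Every token is home exactly when every cycle has completed a whole number of laps, i.e. after lcm(1, 3, 21) = 21 out-shuffles.

21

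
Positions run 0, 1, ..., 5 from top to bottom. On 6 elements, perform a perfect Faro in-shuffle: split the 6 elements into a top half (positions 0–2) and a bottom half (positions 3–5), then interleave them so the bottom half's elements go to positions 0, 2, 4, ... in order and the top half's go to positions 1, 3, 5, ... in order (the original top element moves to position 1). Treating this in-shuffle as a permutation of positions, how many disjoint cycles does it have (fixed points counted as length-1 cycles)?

Trace each unvisited position around until it returns:
(0 1 3) (2 5 4)
2 cycles in total.

2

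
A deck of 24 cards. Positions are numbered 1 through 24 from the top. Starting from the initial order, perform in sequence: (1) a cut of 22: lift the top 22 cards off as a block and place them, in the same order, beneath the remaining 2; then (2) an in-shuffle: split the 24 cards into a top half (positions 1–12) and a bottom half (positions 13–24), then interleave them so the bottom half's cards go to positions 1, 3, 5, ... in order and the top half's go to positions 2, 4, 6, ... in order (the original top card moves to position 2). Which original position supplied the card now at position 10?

Undo the operations in reverse order, starting from position 10:
  undo op 2 (in-shuffle, from top half): 10 ← 5
  undo op 1 (cut 22): 5 ← 3
So the card at position 10 came from original position 3.

3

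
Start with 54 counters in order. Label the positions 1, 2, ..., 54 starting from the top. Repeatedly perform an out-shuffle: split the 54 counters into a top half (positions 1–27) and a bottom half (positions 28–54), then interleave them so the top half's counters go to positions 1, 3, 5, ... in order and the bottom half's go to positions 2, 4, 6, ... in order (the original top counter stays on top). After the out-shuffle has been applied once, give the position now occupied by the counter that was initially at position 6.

11

Track the counter's position through each out-shuffle:
6 → 11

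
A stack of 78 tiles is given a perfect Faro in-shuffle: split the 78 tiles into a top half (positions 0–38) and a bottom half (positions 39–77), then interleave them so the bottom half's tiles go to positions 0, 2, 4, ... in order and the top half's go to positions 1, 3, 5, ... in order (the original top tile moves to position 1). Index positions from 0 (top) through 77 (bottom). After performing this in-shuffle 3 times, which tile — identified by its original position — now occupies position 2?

Work backwards from position 2, undoing one in-shuffle at a time:
2 ← 40 ← 59 ← 29
So the tile now at position 2 started at position 29.

29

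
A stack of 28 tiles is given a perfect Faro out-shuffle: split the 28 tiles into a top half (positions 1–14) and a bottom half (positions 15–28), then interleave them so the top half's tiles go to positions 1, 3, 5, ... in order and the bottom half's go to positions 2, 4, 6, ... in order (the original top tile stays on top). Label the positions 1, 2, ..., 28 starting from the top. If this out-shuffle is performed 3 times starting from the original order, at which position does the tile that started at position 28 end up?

Position 28 is a fixed point of every out-shuffle, so the tile never moves.

28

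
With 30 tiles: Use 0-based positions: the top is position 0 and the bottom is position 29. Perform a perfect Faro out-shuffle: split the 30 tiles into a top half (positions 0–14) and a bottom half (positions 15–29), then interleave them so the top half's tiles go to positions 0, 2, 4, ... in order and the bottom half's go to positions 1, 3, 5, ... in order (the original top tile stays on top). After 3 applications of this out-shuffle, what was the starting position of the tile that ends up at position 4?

Work backwards from position 4, undoing one out-shuffle at a time:
4 ← 2 ← 1 ← 15
So the tile now at position 4 started at position 15.

15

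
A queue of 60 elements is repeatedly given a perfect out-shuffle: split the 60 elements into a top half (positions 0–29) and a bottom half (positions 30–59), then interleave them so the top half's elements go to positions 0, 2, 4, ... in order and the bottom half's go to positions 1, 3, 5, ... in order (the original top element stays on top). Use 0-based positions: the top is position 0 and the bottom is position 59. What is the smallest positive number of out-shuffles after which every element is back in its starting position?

The out-shuffle permutes the 60 positions with cycle lengths [1, 1, 58].
Every element is home exactly when every cycle has completed a whole number of laps, i.e. after lcm(1, 58) = 58 out-shuffles.

58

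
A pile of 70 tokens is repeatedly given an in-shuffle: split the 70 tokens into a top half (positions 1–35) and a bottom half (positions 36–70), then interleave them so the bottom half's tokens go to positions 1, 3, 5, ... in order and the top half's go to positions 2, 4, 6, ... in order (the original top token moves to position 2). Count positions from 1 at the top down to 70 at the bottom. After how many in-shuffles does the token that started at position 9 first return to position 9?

35

Follow position 9 under repeated in-shuffles:
9 → 18 → 36 → 1 → 2 → 4 → 8 → 16 → ... → 9 (length 35)
It first returns after 35 in-shuffles.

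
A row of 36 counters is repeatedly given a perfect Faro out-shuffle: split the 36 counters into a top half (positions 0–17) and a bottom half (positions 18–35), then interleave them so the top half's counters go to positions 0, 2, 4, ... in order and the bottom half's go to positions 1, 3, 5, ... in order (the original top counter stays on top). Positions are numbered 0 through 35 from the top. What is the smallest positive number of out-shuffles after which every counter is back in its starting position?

12

The out-shuffle permutes the 36 positions with cycle lengths [1, 1, 3, 3, 4, 12, 12].
Every counter is home exactly when every cycle has completed a whole number of laps, i.e. after lcm(1, 3, 4, 12) = 12 out-shuffles.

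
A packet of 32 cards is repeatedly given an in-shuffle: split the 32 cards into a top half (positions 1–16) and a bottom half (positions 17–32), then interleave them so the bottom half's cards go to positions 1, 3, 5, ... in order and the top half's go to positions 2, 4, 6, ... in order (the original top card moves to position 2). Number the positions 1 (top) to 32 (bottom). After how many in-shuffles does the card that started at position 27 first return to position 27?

10

Follow position 27 under repeated in-shuffles:
27 → 21 → 9 → 18 → 3 → 6 → 12 → 24 → 15 → 30 → 27
It first returns after 10 in-shuffles.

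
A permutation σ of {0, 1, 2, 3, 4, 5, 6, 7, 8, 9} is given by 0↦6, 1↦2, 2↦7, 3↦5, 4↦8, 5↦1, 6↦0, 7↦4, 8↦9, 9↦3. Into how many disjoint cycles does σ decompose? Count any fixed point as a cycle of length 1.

Cycle decomposition: (0 6) (1 2 7 4 8 9 3 5).
2 cycles.

2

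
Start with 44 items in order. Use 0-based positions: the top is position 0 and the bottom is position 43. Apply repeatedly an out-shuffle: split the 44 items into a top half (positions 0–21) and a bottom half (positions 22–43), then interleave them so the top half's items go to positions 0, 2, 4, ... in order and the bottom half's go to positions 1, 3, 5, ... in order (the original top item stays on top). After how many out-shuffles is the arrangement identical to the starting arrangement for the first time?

The out-shuffle permutes the 44 positions with cycle lengths [1, 1, 14, 14, 14].
Every item is home exactly when every cycle has completed a whole number of laps, i.e. after lcm(1, 14) = 14 out-shuffles.

14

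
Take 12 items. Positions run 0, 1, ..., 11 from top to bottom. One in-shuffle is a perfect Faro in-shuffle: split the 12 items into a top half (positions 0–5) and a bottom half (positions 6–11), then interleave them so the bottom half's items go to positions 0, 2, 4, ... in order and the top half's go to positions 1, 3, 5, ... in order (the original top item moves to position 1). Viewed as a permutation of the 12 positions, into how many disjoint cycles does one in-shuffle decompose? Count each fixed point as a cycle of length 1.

Trace each unvisited position around until it returns:
(0 1 3 7 2 5 ... len 12)
1 cycle in total.

1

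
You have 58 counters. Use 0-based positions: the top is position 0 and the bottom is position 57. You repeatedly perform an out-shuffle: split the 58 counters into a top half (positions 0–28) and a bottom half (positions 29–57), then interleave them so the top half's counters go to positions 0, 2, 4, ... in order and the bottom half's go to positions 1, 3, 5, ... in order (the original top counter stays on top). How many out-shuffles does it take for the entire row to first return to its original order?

The out-shuffle permutes the 58 positions with cycle lengths [1, 1, 2, 18, 18, 18].
Every counter is home exactly when every cycle has completed a whole number of laps, i.e. after lcm(1, 2, 18) = 18 out-shuffles.

18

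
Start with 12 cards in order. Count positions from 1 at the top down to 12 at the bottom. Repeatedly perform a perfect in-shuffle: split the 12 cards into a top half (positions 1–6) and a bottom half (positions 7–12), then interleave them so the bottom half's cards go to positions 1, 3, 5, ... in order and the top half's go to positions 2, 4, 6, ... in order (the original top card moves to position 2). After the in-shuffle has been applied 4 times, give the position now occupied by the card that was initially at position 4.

12

Track the card's position through each in-shuffle:
4 → 8 → 3 → 6 → 12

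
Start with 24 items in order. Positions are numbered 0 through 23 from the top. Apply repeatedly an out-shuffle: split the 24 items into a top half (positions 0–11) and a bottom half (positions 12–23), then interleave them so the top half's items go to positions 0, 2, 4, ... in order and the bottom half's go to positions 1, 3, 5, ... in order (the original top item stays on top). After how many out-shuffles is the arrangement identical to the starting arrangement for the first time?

The out-shuffle permutes the 24 positions with cycle lengths [1, 1, 11, 11].
Every item is home exactly when every cycle has completed a whole number of laps, i.e. after lcm(1, 11) = 11 out-shuffles.

11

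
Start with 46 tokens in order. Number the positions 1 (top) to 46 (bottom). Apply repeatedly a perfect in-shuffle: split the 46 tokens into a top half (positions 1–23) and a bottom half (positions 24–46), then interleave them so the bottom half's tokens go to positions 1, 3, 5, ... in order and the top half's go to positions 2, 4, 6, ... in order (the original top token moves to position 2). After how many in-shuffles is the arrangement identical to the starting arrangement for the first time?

23

The in-shuffle permutes the 46 positions with cycle lengths [23, 23].
Every token is home exactly when every cycle has completed a whole number of laps, i.e. after lcm(23) = 23 in-shuffles.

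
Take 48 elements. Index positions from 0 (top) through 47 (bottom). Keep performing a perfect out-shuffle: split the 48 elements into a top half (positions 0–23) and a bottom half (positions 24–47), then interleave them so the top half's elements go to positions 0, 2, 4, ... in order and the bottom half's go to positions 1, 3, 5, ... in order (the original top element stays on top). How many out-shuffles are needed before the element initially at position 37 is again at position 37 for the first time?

Follow position 37 under repeated out-shuffles:
37 → 27 → 7 → 14 → 28 → 9 → 18 → 36 → ... → 37 (length 23)
It first returns after 23 out-shuffles.

23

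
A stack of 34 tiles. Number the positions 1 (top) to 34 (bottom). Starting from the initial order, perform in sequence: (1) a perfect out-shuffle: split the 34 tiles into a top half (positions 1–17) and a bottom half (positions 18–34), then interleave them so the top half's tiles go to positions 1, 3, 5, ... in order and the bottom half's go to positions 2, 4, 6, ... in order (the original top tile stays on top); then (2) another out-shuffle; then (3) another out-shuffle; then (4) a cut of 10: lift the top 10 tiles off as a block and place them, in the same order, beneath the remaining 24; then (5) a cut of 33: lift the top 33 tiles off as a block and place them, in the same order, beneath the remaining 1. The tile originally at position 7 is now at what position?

7

Track the tile from position 7 forward through each operation:
  after op 1 (out-shuffle): 7 → 13
  after op 2 (out-shuffle): 13 → 25
  after op 3 (out-shuffle): 25 → 16
  after op 4 (cut 10): 16 → 6
  after op 5 (cut 33): 6 → 7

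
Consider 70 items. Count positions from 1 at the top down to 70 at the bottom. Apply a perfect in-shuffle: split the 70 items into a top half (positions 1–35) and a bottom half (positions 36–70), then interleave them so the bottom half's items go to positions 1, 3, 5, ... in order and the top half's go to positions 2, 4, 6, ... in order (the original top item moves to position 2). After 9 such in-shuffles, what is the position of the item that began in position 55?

44

Track the item's position through each in-shuffle:
55 → 39 → 7 → 14 → 28 → 56 → 41 → 11 → 22 → 44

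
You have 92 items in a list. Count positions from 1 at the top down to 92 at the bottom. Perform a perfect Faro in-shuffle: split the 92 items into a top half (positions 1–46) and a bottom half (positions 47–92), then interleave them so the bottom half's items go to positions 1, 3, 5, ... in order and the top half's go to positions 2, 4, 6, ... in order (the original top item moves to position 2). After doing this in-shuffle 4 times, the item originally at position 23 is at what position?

Track the item's position through each in-shuffle:
23 → 46 → 92 → 91 → 89

89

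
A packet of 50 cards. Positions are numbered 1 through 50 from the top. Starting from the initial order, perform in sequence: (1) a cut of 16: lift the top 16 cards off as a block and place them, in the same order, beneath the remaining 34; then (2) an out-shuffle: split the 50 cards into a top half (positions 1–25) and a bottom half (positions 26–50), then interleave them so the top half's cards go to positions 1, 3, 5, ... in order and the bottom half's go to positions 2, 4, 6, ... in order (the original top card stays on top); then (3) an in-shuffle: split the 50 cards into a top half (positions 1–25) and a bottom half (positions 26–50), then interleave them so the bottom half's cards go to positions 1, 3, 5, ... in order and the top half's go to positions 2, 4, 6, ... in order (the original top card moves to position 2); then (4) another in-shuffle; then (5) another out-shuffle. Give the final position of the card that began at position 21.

Track the card from position 21 forward through each operation:
  after op 1 (cut 16): 21 → 5
  after op 2 (out-shuffle): 5 → 9
  after op 3 (in-shuffle): 9 → 18
  after op 4 (in-shuffle): 18 → 36
  after op 5 (out-shuffle): 36 → 22

22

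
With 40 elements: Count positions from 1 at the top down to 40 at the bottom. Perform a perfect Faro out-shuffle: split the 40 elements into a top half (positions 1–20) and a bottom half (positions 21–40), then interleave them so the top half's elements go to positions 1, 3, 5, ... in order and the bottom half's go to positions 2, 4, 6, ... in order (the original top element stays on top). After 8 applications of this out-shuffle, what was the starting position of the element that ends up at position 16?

7

Work backwards from position 16, undoing one out-shuffle at a time:
16 ← 28 ← 34 ← 37 ← 19 ← 10 ← 25 ← 13 ← 7
So the element now at position 16 started at position 7.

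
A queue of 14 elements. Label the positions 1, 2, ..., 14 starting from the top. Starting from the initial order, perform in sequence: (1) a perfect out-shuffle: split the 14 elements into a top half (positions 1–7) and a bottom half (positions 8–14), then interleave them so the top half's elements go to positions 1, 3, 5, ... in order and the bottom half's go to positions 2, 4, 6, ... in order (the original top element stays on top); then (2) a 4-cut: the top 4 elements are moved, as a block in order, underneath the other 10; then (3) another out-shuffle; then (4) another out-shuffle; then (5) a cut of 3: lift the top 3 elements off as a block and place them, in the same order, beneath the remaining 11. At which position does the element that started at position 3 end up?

Track the element from position 3 forward through each operation:
  after op 1 (out-shuffle): 3 → 5
  after op 2 (cut 4): 5 → 1
  after op 3 (out-shuffle): 1 → 1
  after op 4 (out-shuffle): 1 → 1
  after op 5 (cut 3): 1 → 12

12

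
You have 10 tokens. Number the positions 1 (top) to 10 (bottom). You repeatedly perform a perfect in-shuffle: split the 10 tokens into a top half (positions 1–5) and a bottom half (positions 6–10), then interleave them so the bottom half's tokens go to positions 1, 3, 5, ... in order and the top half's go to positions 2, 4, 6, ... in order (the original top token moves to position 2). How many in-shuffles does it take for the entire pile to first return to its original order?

The in-shuffle permutes the 10 positions with cycle lengths [10].
Every token is home exactly when every cycle has completed a whole number of laps, i.e. after lcm(10) = 10 in-shuffles.

10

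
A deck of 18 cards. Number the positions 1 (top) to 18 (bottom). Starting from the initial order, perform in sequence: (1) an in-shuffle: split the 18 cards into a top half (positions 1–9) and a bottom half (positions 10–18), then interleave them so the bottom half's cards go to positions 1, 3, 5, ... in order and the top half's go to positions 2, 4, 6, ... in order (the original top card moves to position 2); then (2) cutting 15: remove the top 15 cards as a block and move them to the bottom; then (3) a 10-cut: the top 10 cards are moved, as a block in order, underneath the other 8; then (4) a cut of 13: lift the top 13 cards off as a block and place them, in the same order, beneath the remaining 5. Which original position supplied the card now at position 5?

Undo the operations in reverse order, starting from position 5:
  undo op 4 (cut 13): 5 ← 18
  undo op 3 (cut 10): 18 ← 10
  undo op 2 (cut 15): 10 ← 7
  undo op 1 (in-shuffle, from bottom half): 7 ← 13
So the card at position 5 came from original position 13.

13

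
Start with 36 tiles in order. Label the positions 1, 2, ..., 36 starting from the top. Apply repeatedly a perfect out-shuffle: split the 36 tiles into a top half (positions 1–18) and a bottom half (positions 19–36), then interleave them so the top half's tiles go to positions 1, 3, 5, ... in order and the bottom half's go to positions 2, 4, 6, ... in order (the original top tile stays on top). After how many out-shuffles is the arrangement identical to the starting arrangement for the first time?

12

The out-shuffle permutes the 36 positions with cycle lengths [1, 1, 3, 3, 4, 12, 12].
Every tile is home exactly when every cycle has completed a whole number of laps, i.e. after lcm(1, 3, 4, 12) = 12 out-shuffles.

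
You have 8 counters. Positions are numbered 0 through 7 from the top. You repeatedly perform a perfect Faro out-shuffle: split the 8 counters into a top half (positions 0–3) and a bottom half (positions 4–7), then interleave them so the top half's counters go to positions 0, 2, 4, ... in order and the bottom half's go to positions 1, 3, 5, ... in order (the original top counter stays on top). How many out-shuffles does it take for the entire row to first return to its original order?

3

The out-shuffle permutes the 8 positions with cycle lengths [1, 1, 3, 3].
Every counter is home exactly when every cycle has completed a whole number of laps, i.e. after lcm(1, 3) = 3 out-shuffles.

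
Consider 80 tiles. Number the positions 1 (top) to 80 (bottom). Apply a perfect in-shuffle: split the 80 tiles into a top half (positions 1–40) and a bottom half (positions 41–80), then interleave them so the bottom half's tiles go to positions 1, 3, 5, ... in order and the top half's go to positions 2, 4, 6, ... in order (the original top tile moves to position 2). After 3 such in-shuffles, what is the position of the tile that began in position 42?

12

Track the tile's position through each in-shuffle:
42 → 3 → 6 → 12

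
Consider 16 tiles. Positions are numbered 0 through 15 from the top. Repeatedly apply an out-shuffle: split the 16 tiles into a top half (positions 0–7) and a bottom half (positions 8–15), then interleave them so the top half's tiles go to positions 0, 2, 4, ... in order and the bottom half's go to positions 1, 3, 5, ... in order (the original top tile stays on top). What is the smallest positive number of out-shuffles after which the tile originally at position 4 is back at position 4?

Follow position 4 under repeated out-shuffles:
4 → 8 → 1 → 2 → 4
It first returns after 4 out-shuffles.

4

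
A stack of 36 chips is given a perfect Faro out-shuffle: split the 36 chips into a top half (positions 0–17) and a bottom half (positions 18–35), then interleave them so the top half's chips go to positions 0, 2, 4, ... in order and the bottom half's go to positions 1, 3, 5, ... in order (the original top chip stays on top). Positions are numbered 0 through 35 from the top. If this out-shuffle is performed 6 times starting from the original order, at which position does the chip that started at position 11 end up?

4

Track the chip's position through each out-shuffle:
11 → 22 → 9 → 18 → 1 → 2 → 4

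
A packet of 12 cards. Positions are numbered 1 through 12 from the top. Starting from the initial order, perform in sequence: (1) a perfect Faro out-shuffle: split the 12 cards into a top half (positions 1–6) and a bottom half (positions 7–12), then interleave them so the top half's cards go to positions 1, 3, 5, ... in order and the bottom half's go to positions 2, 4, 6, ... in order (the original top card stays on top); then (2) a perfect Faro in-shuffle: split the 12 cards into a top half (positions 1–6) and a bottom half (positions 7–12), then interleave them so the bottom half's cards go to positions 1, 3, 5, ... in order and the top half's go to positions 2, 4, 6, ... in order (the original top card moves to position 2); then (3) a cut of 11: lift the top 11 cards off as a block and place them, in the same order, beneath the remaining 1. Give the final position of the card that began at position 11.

8

Track the card from position 11 forward through each operation:
  after op 1 (out-shuffle): 11 → 10
  after op 2 (in-shuffle): 10 → 7
  after op 3 (cut 11): 7 → 8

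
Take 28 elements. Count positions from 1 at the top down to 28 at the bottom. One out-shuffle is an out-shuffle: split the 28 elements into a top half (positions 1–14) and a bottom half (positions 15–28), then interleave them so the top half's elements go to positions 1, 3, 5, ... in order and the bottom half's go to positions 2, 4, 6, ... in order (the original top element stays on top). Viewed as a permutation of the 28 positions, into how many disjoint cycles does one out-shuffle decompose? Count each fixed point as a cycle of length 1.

5

Trace each unvisited position around until it returns:
(1) (2 3 5 9 17 6 ... len 18) (4 7 13 25 22 16) (10 19) (28)
5 cycles in total.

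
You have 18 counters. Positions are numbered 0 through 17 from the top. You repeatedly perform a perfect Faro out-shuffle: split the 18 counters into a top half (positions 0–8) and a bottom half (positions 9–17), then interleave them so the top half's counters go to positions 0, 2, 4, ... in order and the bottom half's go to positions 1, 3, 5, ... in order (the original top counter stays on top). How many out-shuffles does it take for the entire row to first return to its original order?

The out-shuffle permutes the 18 positions with cycle lengths [1, 1, 8, 8].
Every counter is home exactly when every cycle has completed a whole number of laps, i.e. after lcm(1, 8) = 8 out-shuffles.

8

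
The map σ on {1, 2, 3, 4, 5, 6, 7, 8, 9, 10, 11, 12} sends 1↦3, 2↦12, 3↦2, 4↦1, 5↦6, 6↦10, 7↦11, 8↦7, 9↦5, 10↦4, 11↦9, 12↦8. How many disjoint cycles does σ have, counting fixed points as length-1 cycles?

1

Cycle decomposition: (1 3 2 12 8 7 11 9 5 6 10 4).
1 cycle.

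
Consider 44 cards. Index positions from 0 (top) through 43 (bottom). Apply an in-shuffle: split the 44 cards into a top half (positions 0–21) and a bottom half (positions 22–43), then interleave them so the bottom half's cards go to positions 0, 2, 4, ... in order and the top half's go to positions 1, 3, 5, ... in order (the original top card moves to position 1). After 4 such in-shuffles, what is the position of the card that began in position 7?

37

Track the card's position through each in-shuffle:
7 → 15 → 31 → 18 → 37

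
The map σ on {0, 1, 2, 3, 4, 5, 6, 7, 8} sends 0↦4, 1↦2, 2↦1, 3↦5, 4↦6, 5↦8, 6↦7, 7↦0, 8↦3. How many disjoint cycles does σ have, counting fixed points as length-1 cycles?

3

Cycle decomposition: (0 4 6 7) (1 2) (3 5 8).
3 cycles.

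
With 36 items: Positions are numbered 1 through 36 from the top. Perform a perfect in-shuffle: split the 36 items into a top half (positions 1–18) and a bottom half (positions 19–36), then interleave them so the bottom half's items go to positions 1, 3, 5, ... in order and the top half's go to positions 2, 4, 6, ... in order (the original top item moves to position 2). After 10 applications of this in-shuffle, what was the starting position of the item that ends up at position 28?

10

Work backwards from position 28, undoing one in-shuffle at a time:
28 ← 14 ← 7 ← 22 ← 11 ← 24 ← 12 ← 6 ← 3 ← 20 ← 10
So the item now at position 28 started at position 10.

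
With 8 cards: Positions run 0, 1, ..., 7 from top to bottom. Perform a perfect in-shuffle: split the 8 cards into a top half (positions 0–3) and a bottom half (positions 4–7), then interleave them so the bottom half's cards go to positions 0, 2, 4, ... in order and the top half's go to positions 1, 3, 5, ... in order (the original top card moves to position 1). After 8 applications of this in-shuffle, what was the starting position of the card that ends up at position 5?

Work backwards from position 5, undoing one in-shuffle at a time:
5 ← 2 ← 5 ← 2 ← 5 ← 2 ← 5 ← 2 ← 5
So the card now at position 5 started at position 5.

5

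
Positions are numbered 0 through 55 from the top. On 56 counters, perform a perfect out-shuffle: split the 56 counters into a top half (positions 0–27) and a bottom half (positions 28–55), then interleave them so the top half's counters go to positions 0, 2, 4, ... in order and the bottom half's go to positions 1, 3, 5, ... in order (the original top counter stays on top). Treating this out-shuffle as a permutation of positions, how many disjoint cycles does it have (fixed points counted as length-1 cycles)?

6

Trace each unvisited position around until it returns:
(0) (1 2 4 8 16 32 ... len 20) (3 6 12 24 48 41 ... len 20) (5 10 20 40 25 50 45 35 15 30) (11 22 44 33) (55)
6 cycles in total.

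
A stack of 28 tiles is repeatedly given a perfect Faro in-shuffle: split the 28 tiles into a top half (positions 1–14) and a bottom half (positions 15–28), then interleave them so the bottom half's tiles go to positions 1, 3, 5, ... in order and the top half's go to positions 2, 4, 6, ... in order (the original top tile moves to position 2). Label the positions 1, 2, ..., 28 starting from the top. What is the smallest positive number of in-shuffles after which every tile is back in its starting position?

The in-shuffle permutes the 28 positions with cycle lengths [28].
Every tile is home exactly when every cycle has completed a whole number of laps, i.e. after lcm(28) = 28 in-shuffles.

28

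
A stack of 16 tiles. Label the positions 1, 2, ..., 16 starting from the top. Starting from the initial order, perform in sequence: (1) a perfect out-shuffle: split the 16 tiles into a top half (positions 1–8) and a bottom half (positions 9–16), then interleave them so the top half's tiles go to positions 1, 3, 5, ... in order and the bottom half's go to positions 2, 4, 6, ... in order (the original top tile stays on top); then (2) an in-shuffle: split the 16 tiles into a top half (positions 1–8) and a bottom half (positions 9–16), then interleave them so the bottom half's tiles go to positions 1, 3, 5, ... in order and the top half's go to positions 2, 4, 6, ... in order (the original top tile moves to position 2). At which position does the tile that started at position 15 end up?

11

Track the tile from position 15 forward through each operation:
  after op 1 (out-shuffle): 15 → 14
  after op 2 (in-shuffle): 14 → 11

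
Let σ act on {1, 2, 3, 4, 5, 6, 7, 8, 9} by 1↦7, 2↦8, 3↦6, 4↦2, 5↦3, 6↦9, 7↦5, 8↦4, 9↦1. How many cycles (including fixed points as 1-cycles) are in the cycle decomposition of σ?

2

Cycle decomposition: (1 7 5 3 6 9) (2 8 4).
2 cycles.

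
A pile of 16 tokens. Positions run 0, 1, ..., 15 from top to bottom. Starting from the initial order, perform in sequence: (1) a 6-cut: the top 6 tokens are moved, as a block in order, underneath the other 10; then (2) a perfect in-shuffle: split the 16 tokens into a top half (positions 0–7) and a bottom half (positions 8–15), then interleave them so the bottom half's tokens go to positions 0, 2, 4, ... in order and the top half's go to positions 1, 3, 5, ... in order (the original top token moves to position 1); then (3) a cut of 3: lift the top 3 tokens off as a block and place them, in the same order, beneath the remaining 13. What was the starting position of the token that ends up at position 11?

Undo the operations in reverse order, starting from position 11:
  undo op 3 (cut 3): 11 ← 14
  undo op 2 (in-shuffle, from bottom half): 14 ← 15
  undo op 1 (cut 6): 15 ← 5
So the token at position 11 came from original position 5.

5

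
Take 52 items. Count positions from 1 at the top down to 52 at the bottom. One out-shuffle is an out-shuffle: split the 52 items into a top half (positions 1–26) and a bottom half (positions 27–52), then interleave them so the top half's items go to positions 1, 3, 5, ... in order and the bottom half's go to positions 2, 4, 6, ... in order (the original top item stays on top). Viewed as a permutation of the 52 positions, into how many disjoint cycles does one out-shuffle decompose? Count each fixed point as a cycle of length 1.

Trace each unvisited position around until it returns:
(1) (2 3 5 9 17 33 14 27) (4 7 13 25 49 46 40 28) (6 11 21 41 30 8 15 29) (10 19 37 22 43 34 16 31) (12 23 45 38 24 47 42 32) (18 35) (20 39 26 51 50 48 44 36) ... plus 1 more
9 cycles in total.

9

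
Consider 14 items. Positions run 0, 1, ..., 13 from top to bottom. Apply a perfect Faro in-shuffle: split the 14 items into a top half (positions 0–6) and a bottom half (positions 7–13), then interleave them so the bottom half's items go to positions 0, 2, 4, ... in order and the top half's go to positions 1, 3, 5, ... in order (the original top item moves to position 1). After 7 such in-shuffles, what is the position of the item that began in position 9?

4

Track the item's position through each in-shuffle:
9 → 4 → 9 → 4 → 9 → 4 → 9 → 4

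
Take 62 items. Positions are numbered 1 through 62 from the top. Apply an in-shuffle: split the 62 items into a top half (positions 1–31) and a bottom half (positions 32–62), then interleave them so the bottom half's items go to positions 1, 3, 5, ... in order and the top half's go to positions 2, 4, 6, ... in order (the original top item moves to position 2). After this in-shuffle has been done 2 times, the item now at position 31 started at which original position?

Work backwards from position 31, undoing one in-shuffle at a time:
31 ← 47 ← 55
So the item now at position 31 started at position 55.

55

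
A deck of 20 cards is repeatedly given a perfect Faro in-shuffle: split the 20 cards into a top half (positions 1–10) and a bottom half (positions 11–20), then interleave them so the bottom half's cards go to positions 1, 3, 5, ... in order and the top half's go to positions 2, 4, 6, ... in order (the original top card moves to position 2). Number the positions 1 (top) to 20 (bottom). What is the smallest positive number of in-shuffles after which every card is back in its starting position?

The in-shuffle permutes the 20 positions with cycle lengths [2, 3, 3, 6, 6].
Every card is home exactly when every cycle has completed a whole number of laps, i.e. after lcm(2, 3, 6) = 6 in-shuffles.

6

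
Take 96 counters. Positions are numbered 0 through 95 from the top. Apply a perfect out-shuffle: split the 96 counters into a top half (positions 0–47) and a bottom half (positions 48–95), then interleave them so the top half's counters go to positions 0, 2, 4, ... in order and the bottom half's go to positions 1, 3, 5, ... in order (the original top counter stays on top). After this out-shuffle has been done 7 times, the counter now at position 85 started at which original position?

Work backwards from position 85, undoing one out-shuffle at a time:
85 ← 90 ← 45 ← 70 ← 35 ← 65 ← 80 ← 40
So the counter now at position 85 started at position 40.

40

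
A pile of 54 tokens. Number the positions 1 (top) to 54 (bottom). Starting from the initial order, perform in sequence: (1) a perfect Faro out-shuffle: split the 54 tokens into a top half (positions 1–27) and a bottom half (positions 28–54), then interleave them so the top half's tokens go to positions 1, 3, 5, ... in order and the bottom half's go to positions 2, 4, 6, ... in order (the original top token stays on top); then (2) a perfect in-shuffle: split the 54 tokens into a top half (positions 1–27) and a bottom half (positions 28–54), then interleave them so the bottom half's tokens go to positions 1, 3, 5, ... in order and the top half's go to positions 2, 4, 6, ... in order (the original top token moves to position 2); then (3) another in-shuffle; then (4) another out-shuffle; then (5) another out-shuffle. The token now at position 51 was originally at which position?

32

Undo the operations in reverse order, starting from position 51:
  undo op 5 (out-shuffle, from top half): 51 ← 26
  undo op 4 (out-shuffle, from bottom half): 26 ← 40
  undo op 3 (in-shuffle, from top half): 40 ← 20
  undo op 2 (in-shuffle, from top half): 20 ← 10
  undo op 1 (out-shuffle, from bottom half): 10 ← 32
So the token at position 51 came from original position 32.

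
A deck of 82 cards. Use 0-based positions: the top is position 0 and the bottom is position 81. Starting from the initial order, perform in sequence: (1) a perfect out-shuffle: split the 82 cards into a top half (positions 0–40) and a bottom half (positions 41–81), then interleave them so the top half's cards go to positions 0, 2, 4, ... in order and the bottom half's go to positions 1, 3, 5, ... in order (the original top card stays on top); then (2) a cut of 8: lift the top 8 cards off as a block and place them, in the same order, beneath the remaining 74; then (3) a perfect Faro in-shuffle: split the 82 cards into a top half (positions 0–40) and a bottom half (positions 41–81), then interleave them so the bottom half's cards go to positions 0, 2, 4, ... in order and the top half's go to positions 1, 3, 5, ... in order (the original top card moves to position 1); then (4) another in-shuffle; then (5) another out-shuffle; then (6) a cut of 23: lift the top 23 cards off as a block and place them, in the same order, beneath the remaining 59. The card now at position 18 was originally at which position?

Undo the operations in reverse order, starting from position 18:
  undo op 6 (cut 23): 18 ← 41
  undo op 5 (out-shuffle, from bottom half): 41 ← 61
  undo op 4 (in-shuffle, from top half): 61 ← 30
  undo op 3 (in-shuffle, from bottom half): 30 ← 56
  undo op 2 (cut 8): 56 ← 64
  undo op 1 (out-shuffle, from top half): 64 ← 32
So the card at position 18 came from original position 32.

32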